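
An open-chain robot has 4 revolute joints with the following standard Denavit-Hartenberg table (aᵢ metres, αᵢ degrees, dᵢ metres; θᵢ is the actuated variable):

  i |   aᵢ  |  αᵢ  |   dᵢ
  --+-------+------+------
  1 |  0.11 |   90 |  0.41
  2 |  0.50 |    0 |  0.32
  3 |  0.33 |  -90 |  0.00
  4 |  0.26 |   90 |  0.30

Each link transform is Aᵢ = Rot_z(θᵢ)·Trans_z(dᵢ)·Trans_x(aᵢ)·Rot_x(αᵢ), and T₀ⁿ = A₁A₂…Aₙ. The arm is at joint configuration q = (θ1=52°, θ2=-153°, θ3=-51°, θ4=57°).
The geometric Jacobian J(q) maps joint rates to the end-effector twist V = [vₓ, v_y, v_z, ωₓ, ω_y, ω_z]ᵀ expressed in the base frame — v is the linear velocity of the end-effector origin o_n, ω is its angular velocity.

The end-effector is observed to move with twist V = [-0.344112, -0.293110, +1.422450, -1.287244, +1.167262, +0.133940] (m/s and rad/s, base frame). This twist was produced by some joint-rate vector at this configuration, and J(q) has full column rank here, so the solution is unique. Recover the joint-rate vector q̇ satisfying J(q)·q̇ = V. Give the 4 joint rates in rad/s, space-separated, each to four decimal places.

o_n = [-0.4666, -0.7628, 0.1008]
J₁: ẑ×o_n = [0.7628, -0.4666, 0.0000], ω = ẑ
J2: z=[0.7880, -0.6157, 0.0000] o=[0.0677, 0.0867, 0.4100] → [0.1904, 0.2437, -0.9984, 0.7880, -0.6157, 0.0000]
J3: z=[0.7880, -0.6157, 0.0000] o=[0.0456, -0.4614, 0.1830] → [0.0506, 0.0648, -0.5529, 0.7880, -0.6157, 0.0000]
J4: z=[-0.2504, -0.3205, -0.9135] o=[-0.1400, -0.6990, 0.3172] → [0.0111, 0.2442, -0.0887, -0.2504, -0.3205, -0.9135]
q̇ = J⁺·V = [-0.1520, -0.9800, -0.7530, -0.3130]

-0.1520 -0.9800 -0.7530 -0.3130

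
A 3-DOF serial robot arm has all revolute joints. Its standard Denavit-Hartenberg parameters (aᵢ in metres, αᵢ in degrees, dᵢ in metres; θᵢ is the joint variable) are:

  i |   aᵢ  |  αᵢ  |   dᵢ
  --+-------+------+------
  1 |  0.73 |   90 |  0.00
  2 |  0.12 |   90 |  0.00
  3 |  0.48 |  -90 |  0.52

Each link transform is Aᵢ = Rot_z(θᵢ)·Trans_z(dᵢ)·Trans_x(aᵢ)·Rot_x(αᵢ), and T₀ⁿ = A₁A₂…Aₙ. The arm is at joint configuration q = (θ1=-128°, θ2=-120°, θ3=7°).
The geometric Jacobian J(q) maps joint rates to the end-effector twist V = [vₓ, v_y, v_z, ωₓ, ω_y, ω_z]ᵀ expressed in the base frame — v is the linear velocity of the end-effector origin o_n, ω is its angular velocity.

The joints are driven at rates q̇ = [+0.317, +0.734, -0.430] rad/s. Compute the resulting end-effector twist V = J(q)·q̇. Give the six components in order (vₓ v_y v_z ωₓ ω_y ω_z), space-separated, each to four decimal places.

o_n = [-0.0347, 0.0506, -0.2565]
J₁: ẑ×o_n = [-0.0506, -0.0347, 0.0000], ω = ẑ
J2: z=[-0.7880, 0.6157, 0.0000] o=[-0.4494, -0.5752, 0.0000] → [-0.1579, -0.2021, -0.7485, -0.7880, 0.6157, 0.0000]
J3: z=[0.5332, 0.6824, 0.5000] o=[-0.4125, -0.5280, -0.1039] → [-0.3934, 0.2703, 0.0507, 0.5332, 0.6824, 0.5000]
V = J·q̇ = [0.0372, -0.2756, -0.5712, -0.8077, 0.1584, 0.1020]

0.0372 -0.2756 -0.5712 -0.8077 0.1584 0.1020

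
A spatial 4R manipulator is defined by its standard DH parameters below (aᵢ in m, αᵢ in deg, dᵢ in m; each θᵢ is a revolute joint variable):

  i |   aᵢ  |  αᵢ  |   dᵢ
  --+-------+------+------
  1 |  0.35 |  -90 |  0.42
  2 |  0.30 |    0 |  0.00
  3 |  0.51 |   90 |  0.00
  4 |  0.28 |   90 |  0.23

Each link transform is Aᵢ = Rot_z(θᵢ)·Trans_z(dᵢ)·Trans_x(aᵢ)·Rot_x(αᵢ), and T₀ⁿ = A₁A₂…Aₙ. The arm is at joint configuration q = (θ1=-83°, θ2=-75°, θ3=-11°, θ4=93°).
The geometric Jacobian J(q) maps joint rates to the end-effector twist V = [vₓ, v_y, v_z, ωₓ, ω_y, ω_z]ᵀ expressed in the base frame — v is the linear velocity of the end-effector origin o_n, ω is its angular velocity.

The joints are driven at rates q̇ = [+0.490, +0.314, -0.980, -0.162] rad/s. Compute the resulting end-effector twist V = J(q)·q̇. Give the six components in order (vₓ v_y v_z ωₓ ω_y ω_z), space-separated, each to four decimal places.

0.0689 0.3940 -0.1090 -0.6413 -0.2416 0.4787

o_n = [0.3059, -0.1969, 1.2200]
J₁: ẑ×o_n = [0.1969, 0.3059, -0.0000], ω = ẑ
J2: z=[0.9925, 0.1219, 0.0000] o=[0.0427, -0.3474, 0.4200] → [0.0975, -0.7940, 0.1172, 0.9925, 0.1219, 0.0000]
J3: z=[0.9925, 0.1219, 0.0000] o=[0.0521, -0.4245, 0.7098] → [0.0622, -0.5064, 0.1949, 0.9925, 0.1219, 0.0000]
J4: z=[-0.1216, 0.9901, 0.0698] o=[0.0565, -0.4598, 1.2185] → [-0.0169, 0.0176, -0.2789, -0.1216, 0.9901, 0.0698]
V = J·q̇ = [0.0689, 0.3940, -0.1090, -0.6413, -0.2416, 0.4787]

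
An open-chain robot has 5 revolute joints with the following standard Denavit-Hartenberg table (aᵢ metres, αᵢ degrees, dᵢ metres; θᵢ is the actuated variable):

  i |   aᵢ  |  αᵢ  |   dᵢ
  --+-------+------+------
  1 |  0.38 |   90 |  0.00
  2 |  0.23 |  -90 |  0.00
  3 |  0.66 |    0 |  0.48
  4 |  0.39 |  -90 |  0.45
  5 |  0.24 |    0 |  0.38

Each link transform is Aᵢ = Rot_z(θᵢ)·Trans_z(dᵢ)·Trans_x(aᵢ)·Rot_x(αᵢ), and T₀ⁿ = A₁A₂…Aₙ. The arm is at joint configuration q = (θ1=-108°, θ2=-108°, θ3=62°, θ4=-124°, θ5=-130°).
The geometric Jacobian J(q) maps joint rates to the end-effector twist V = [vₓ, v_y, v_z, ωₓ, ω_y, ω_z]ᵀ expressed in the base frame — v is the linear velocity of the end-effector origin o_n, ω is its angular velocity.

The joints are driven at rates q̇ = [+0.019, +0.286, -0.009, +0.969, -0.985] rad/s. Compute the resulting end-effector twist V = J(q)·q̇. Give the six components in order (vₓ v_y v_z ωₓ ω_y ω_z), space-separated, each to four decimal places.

o_n = [0.1753, -1.2500, -1.2820]
J₁: ẑ×o_n = [1.2500, 0.1753, -0.0000], ω = ẑ
J2: z=[-0.9511, 0.3090, 0.0000] o=[-0.1174, -0.3614, 0.0000] → [-0.3962, -1.2192, 0.7546, -0.9511, 0.3090, 0.0000]
J3: z=[-0.2939, -0.9045, -0.3090] o=[-0.0955, -0.2938, -0.2187] → [0.6662, -0.3962, 0.5259, -0.2939, -0.9045, -0.3090]
J4: z=[-0.2939, -0.9045, -0.3090] o=[0.3473, -0.8170, -0.6618] → [0.4272, -0.1291, -0.0283, -0.2939, -0.9045, -0.3090]
J5: z=[0.5308, 0.1144, -0.8397] o=[-0.0950, -1.0638, -0.9749] → [-0.1915, -0.0640, -0.1298, 0.5308, 0.1144, -0.8397]
V = J·q̇ = [0.5070, -0.4039, 0.3115, -1.0770, -0.8927, 0.5495]

0.5070 -0.4039 0.3115 -1.0770 -0.8927 0.5495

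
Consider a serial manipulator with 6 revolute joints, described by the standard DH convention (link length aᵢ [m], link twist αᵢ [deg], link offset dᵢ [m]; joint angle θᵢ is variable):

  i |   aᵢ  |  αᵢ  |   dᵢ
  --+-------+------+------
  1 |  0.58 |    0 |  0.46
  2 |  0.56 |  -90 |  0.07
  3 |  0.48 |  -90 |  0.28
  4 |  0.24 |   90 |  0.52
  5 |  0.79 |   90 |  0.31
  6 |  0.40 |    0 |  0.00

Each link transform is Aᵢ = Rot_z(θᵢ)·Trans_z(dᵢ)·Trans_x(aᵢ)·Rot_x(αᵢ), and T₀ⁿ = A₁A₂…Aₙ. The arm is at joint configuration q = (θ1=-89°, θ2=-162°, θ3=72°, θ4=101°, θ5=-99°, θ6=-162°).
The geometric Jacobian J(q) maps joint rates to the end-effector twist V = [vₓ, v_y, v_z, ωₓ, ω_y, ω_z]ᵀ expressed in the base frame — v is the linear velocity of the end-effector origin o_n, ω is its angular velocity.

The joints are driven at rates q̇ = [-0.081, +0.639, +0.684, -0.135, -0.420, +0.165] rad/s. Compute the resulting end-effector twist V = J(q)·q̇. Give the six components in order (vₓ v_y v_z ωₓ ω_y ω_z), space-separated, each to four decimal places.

-0.4217 -0.6380 -0.0596 -0.8692 -0.3141 0.9543

o_n = [-0.2676, 0.0063, -0.1043]
J₁: ẑ×o_n = [-0.0063, -0.2676, 0.0000], ω = ẑ
J2: z=[0.0000, 0.0000, 1.0000] o=[0.0101, -0.5799, 0.4600] → [-0.5862, -0.2777, 0.0000, 0.0000, 0.0000, 1.0000]
J3: z=[-0.9455, -0.3256, 0.0000] o=[-0.1722, -0.0504, 0.5300] → [0.2065, -0.5997, -0.0847, -0.9455, -0.3256, 0.0000]
J4: z=[0.3096, -0.8992, -0.3090] o=[-0.4852, -0.0013, 0.0735] → [0.1622, -0.0122, 0.1981, 0.3096, -0.8992, -0.3090]
J5: z=[0.0817, 0.3489, -0.9336] o=[-0.0969, -0.4056, -0.0436] → [0.3634, 0.1643, 0.0932, 0.0817, 0.3489, -0.9336]
J6: z=[-0.8872, -0.4013, -0.2276] o=[-0.4302, 0.3716, -0.1144] → [-0.0872, -0.0281, 0.3894, -0.8872, -0.4013, -0.2276]
V = J·q̇ = [-0.4217, -0.6380, -0.0596, -0.8692, -0.3141, 0.9543]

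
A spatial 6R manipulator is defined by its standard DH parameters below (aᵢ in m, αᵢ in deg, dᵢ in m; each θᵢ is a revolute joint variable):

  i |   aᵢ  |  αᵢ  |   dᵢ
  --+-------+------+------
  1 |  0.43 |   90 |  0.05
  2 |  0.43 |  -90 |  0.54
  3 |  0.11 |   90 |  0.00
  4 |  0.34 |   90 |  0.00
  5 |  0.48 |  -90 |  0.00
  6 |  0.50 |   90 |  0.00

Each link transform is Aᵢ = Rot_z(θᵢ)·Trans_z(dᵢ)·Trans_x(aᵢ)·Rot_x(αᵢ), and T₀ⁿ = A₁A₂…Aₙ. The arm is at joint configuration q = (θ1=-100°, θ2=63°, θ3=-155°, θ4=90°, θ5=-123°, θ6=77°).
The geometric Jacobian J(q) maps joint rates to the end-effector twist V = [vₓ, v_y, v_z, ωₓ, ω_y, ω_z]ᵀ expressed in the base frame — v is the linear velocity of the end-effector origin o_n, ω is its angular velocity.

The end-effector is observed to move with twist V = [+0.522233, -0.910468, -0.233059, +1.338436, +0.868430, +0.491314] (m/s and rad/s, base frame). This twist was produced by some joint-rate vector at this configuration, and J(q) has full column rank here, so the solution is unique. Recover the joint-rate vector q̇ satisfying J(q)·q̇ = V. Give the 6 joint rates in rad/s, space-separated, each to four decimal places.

-0.1300 -0.4390 0.9090 0.8570 -0.3620 0.4080

o_n = [-0.9677, -0.7030, 0.9327]
J₁: ẑ×o_n = [0.7030, -0.9677, 0.0000], ω = ẑ
J2: z=[-0.9848, 0.1736, 0.0000] o=[-0.0747, -0.4235, 0.0500] → [0.1533, 0.8693, 0.4303, -0.9848, 0.1736, 0.0000]
J3: z=[0.1547, 0.8775, 0.4540] o=[-0.6404, -0.5219, 0.4331] → [0.5205, -0.2259, 0.2592, 0.1547, 0.8775, 0.4540]
J4: z=[0.9259, 0.0316, -0.3766] o=[-0.6783, -0.4693, 0.3443] → [-0.0694, -0.4358, -0.2072, 0.9259, 0.0316, -0.3766]
J5: z=[-0.3447, 0.4786, -0.8075] o=[-0.6257, -0.1710, 0.4987] → [-0.2219, 0.4258, 0.3471, -0.3447, 0.4786, -0.8075]
J6: z=[-0.3745, 0.7187, 0.5858] o=[-1.0388, -0.4131, 0.5316] → [0.4581, 0.1919, 0.0574, -0.3745, 0.7187, 0.5858]
q̇ = J⁺·V = [-0.1300, -0.4390, 0.9090, 0.8570, -0.3620, 0.4080]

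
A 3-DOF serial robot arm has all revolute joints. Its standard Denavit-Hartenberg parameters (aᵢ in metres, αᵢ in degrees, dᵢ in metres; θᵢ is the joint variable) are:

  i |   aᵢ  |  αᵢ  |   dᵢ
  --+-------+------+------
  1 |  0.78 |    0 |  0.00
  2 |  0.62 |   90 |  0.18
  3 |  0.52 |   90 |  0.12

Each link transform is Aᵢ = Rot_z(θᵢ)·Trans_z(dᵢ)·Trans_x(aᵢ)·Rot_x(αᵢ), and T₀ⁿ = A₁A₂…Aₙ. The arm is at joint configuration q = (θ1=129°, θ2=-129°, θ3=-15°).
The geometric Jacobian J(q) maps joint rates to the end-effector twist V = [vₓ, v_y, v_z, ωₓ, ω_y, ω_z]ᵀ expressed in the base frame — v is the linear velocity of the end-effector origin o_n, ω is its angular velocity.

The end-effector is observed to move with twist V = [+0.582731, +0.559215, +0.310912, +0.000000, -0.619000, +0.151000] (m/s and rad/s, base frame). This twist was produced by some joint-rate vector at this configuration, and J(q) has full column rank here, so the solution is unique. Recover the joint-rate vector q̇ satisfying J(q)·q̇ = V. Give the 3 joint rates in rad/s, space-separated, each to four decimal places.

-0.7940 0.9450 0.6190

o_n = [0.6314, 0.4862, 0.0454]
J₁: ẑ×o_n = [-0.4862, 0.6314, 0.0000], ω = ẑ
J2: z=[0.0000, 0.0000, 1.0000] o=[-0.4909, 0.6062, 0.0000] → [0.1200, 1.1223, -0.0000, 0.0000, 0.0000, 1.0000]
J3: z=[0.0000, -1.0000, 0.0000] o=[0.1291, 0.6062, 0.1800] → [0.1346, 0.0000, 0.5023, 0.0000, -1.0000, 0.0000]
q̇ = J⁺·V = [-0.7940, 0.9450, 0.6190]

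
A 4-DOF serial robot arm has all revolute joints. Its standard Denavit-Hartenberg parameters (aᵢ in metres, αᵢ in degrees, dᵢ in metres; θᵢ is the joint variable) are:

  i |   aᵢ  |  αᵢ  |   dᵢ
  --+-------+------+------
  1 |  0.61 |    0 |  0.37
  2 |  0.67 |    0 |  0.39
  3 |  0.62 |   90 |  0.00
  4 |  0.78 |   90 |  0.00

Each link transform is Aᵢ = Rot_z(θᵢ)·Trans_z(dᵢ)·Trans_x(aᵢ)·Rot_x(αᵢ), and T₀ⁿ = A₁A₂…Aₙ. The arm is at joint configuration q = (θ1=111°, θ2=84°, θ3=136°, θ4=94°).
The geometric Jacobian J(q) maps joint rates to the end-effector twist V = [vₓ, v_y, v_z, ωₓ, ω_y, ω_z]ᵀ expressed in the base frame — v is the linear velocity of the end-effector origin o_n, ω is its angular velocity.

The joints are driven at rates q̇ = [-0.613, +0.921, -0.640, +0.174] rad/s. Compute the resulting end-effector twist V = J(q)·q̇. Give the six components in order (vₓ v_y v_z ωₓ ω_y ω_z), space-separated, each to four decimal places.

0.1931 -0.1639 -0.0095 -0.0844 -0.1522 -0.3320

o_n = [-0.3711, 0.1219, 1.5381]
J₁: ẑ×o_n = [-0.1219, -0.3711, 0.0000], ω = ẑ
J2: z=[0.0000, 0.0000, 1.0000] o=[-0.2186, 0.5695, 0.3700] → [0.4476, -0.1525, 0.0000, 0.0000, 0.0000, 1.0000]
J3: z=[0.0000, 0.0000, 1.0000] o=[-0.8658, 0.3961, 0.7600] → [0.2742, 0.4947, -0.0000, 0.0000, 0.0000, 1.0000]
J4: z=[-0.4848, -0.8746, 0.0000] o=[-0.3235, 0.0955, 0.7600] → [-0.6805, 0.3772, -0.0544, -0.4848, -0.8746, 0.0000]
V = J·q̇ = [0.1931, -0.1639, -0.0095, -0.0844, -0.1522, -0.3320]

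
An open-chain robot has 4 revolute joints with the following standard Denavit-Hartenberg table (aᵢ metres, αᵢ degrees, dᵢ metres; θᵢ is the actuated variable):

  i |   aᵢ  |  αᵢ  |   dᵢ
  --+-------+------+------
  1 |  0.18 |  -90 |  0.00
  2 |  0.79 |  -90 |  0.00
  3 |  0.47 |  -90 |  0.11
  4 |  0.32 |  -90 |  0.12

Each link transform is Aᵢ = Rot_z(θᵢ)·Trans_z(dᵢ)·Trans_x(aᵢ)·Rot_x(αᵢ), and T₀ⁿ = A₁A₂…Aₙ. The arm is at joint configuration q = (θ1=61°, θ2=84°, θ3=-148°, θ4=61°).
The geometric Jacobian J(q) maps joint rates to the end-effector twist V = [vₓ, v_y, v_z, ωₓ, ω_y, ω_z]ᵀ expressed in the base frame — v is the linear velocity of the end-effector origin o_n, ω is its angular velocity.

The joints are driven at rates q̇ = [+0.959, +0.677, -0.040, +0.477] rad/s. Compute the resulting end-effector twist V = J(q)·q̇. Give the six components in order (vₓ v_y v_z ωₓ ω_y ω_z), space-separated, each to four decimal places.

o_n = [-0.1932, 0.5447, -0.3039]
J₁: ẑ×o_n = [-0.5447, -0.1932, 0.0000], ω = ẑ
J2: z=[-0.8746, 0.4848, 0.0000] o=[0.0873, 0.1574, 0.0000] → [-0.1473, -0.2658, -0.2028, -0.8746, 0.4848, 0.0000]
J3: z=[-0.4822, -0.8698, -0.1045] o=[0.1273, 0.2297, -0.7857] → [-0.3861, 0.2658, -0.4307, -0.4822, -0.8698, -0.1045]
J4: z=[-0.7149, 0.4596, -0.5270] o=[-0.1638, 0.2183, -0.4008] → [0.2165, 0.0847, -0.2198, -0.7149, 0.4596, -0.5270]
V = J·q̇ = [-0.5034, -0.3354, -0.2249, -0.9138, 0.5822, 0.7118]

-0.5034 -0.3354 -0.2249 -0.9138 0.5822 0.7118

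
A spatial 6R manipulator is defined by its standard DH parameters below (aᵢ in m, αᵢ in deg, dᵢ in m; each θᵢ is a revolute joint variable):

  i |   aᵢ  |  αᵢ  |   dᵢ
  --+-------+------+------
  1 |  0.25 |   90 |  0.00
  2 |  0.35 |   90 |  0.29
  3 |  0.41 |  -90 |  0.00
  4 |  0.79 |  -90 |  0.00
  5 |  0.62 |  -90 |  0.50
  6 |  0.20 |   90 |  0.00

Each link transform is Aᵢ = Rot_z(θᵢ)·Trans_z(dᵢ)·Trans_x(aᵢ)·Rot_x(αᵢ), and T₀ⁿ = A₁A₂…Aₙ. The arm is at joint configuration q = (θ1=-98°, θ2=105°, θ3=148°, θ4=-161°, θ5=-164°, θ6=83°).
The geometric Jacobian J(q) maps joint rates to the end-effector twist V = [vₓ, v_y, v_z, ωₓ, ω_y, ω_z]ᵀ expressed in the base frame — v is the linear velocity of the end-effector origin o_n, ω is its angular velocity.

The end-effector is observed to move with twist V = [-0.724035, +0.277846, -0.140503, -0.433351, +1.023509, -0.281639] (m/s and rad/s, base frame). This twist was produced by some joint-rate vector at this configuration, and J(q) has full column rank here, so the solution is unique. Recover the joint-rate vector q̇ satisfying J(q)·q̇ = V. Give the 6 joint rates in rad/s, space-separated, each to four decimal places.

o_n = [-0.4020, -0.5382, 0.0512]
J₁: ẑ×o_n = [0.5382, -0.4020, 0.0000], ω = ẑ
J2: z=[-0.9903, 0.1392, 0.0000] o=[-0.0348, -0.2476, 0.0000] → [0.0071, 0.0507, 0.3389, -0.9903, 0.1392, 0.0000]
J3: z=[-0.1344, -0.9565, 0.2588] o=[-0.3094, -0.1175, 0.3381] → [0.3833, -0.0625, -0.0321, -0.1344, -0.9565, 0.2588]
J4: z=[0.8207, -0.2538, -0.5119] o=[-0.5370, -0.1764, 0.0022] → [-0.1976, -0.1093, -0.2627, 0.8207, -0.2538, -0.5119]
J5: z=[-0.3079, -0.9512, -0.0220] o=[-0.1568, -0.3151, 0.6807] → [0.5938, -0.1884, -0.1645, -0.3079, -0.9512, -0.0220]
J6: z=[0.9216, -0.2924, -0.2553] o=[-0.4574, -0.7294, 0.0704] → [0.0544, 0.0036, 0.1924, 0.9216, -0.2924, -0.2553]
q̇ = J⁺·V = [-0.4300, -0.1610, -0.2830, 0.0420, -0.5480, -0.9050]

-0.4300 -0.1610 -0.2830 0.0420 -0.5480 -0.9050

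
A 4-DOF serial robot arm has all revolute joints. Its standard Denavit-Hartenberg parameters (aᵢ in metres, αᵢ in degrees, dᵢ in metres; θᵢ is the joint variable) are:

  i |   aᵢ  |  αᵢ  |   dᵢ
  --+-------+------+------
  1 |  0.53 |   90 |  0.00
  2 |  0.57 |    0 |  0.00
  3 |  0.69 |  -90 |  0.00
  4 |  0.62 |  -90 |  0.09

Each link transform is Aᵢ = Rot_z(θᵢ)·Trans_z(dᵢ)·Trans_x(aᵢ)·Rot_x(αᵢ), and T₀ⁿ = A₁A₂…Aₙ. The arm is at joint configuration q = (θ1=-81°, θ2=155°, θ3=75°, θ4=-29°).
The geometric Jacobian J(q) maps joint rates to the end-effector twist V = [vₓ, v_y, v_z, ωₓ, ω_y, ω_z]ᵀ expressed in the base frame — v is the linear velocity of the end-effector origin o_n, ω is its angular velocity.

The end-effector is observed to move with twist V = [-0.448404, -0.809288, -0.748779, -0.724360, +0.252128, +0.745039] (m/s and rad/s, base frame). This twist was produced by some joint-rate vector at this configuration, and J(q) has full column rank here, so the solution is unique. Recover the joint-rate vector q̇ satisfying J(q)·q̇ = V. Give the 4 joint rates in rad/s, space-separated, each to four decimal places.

o_n = [-0.4079, 0.6540, -0.7609]
J₁: ẑ×o_n = [-0.6540, -0.4079, 0.0000], ω = ẑ
J2: z=[-0.9877, -0.1564, 0.0000] o=[0.0829, -0.5235, 0.0000] → [0.1190, -0.7516, -1.2397, -0.9877, -0.1564, 0.0000]
J3: z=[-0.9877, -0.1564, 0.0000] o=[0.0021, -0.0132, 0.2409] → [0.1567, -0.9895, -0.7231, -0.9877, -0.1564, 0.0000]
J4: z=[0.1198, -0.7566, -0.6428] o=[-0.0673, 0.4248, -0.2877] → [0.5054, 0.2757, -0.2303, 0.1198, -0.7566, -0.6428]
q̇ = J⁺·V = [0.4410, 0.7140, -0.0380, -0.4730]

0.4410 0.7140 -0.0380 -0.4730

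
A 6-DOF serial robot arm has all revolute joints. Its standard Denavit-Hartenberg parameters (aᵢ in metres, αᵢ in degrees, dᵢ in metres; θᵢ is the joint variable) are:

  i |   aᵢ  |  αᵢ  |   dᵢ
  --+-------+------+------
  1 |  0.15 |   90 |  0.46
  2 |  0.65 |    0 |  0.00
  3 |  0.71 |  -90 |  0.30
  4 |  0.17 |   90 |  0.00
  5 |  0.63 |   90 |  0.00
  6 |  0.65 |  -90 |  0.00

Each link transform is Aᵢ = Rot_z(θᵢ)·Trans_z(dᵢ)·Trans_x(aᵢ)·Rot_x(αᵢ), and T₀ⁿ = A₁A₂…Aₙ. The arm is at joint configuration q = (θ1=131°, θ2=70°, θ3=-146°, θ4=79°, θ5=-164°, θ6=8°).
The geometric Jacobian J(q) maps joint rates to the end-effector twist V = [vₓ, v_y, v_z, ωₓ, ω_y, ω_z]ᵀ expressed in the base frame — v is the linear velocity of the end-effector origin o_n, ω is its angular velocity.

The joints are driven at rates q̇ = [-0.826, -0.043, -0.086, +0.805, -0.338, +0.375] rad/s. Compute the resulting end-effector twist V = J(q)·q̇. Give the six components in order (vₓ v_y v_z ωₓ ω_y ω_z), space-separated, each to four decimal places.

0.6096 -0.1426 -0.9177 -0.7556 0.7289 -0.2030

o_n = [0.9049, 1.0202, 0.4060]
J₁: ẑ×o_n = [-1.0202, 0.9049, 0.0000], ω = ẑ
J2: z=[0.7547, 0.6561, 0.0000] o=[-0.0984, 0.1132, 0.4600] → [-0.0354, 0.0408, 0.0262, 0.7547, 0.6561, 0.0000]
J3: z=[0.7547, 0.6561, 0.0000] o=[-0.2443, 0.2810, 1.0708] → [-0.4362, 0.5017, -0.1961, 0.7547, 0.6561, 0.0000]
J4: z=[-0.6366, 0.7323, 0.2419] o=[-0.1305, 0.6074, 0.3819] → [-0.0822, 0.2658, -1.0210, -0.6366, 0.7323, 0.2419]
J5: z=[-0.0118, 0.3044, -0.9525] o=[-0.2616, 0.5039, 0.3504] → [0.5087, -1.1104, -0.3612, -0.0118, 0.3044, -0.9525]
J6: z=[-0.3994, 0.8718, 0.2836] o=[0.3159, 0.7456, 0.4205] → [-0.0905, 0.1612, -0.6231, -0.3994, 0.8718, 0.2836]
V = J·q̇ = [0.6096, -0.1426, -0.9177, -0.7556, 0.7289, -0.2030]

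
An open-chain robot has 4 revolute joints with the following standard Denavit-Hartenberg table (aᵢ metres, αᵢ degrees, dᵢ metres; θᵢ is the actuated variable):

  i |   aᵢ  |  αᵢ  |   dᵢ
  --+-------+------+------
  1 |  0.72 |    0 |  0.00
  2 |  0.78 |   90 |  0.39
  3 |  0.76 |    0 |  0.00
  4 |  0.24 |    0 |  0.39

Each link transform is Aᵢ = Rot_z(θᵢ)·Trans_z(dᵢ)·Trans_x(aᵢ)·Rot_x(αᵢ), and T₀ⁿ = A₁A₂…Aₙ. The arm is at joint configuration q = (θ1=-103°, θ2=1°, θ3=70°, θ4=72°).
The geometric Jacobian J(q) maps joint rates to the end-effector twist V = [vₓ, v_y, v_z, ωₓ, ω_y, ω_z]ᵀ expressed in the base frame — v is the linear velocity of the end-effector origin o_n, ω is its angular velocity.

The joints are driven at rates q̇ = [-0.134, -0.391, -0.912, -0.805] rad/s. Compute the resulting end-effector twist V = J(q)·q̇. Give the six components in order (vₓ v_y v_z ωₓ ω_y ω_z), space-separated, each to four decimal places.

-0.6765 -0.5704 0.0877 1.6795 -0.3570 -0.5250

o_n = [-0.7203, -1.4527, 1.2519]
J₁: ẑ×o_n = [1.4527, -0.7203, 0.0000], ω = ẑ
J2: z=[0.0000, 0.0000, 1.0000] o=[-0.1620, -0.7015, 0.0000] → [0.7511, -0.5584, 0.0000, 0.0000, 0.0000, 1.0000]
J3: z=[-0.9781, 0.2079, 0.0000] o=[-0.3241, -1.4645, 0.3900] → [0.1792, 0.8431, 0.0708, -0.9781, 0.2079, 0.0000]
J4: z=[-0.9781, 0.2079, 0.0000] o=[-0.3782, -1.7188, 1.1042] → [0.0307, 0.1445, -0.1891, -0.9781, 0.2079, 0.0000]
V = J·q̇ = [-0.6765, -0.5704, 0.0877, 1.6795, -0.3570, -0.5250]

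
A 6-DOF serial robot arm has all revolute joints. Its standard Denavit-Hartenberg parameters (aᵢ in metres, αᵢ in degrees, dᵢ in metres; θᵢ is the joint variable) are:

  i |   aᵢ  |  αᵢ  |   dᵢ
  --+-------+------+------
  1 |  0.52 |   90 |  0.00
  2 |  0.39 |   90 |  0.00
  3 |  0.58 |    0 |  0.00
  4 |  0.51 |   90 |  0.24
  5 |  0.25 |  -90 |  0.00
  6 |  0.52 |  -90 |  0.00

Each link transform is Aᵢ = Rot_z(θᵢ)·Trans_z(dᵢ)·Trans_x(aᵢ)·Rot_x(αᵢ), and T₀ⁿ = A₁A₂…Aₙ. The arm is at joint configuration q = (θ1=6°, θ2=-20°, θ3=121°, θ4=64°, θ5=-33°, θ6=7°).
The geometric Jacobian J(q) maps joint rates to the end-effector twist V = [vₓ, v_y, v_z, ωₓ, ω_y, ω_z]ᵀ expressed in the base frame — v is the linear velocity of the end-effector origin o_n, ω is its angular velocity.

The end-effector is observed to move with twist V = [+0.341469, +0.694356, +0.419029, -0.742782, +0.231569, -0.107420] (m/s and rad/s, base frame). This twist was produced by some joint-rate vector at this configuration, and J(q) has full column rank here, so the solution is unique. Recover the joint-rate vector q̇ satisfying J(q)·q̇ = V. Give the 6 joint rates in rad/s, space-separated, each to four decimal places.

0.7310 -0.7240 0.1430 0.3550 0.4480 0.6370

o_n = [-0.3702, -0.3743, 0.5261]
J₁: ẑ×o_n = [0.3743, -0.3702, 0.0000], ω = ẑ
J2: z=[0.1045, -0.9945, 0.0000] o=[0.5172, 0.0544, 0.0000] → [-0.5233, -0.0550, -0.9273, 0.1045, -0.9945, 0.0000]
J3: z=[-0.3401, -0.0358, -0.9397] o=[0.8816, 0.0927, -0.1334] → [-0.4624, 1.4007, 0.1141, -0.3401, -0.0358, -0.9397]
J4: z=[-0.3401, -0.0358, -0.9397] o=[0.6544, -0.4311, -0.0312] → [0.0334, 1.1524, -0.0559, -0.3401, -0.0358, -0.9397]
J5: z=[0.0227, -0.9993, 0.0298] o=[0.0933, -0.4454, -0.0830] → [-0.6108, -0.0276, -0.4616, 0.0227, -0.9993, 0.0298]
J6: z=[-0.7973, -0.0361, -0.6025] o=[-0.0575, -0.4429, 0.1164] → [0.0265, 0.5151, -0.0659, -0.7973, -0.0361, -0.6025]
q̇ = J⁺·V = [0.7310, -0.7240, 0.1430, 0.3550, 0.4480, 0.6370]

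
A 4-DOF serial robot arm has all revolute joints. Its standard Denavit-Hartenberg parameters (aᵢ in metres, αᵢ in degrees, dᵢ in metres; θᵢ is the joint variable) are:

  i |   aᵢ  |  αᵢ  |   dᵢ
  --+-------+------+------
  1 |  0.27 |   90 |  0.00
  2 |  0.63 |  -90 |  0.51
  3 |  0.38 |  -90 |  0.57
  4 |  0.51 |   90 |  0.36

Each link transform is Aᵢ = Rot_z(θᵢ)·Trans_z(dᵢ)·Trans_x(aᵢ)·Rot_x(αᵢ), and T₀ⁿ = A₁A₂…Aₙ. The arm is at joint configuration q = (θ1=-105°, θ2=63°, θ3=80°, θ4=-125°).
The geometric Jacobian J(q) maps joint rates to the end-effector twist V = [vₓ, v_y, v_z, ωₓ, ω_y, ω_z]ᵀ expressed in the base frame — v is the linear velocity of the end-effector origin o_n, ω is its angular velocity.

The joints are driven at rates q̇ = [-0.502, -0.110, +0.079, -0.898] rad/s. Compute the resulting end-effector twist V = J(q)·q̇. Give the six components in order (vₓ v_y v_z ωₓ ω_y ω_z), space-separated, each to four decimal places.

o_n = [-0.2253, 0.5554, 0.7074]
J₁: ẑ×o_n = [-0.5554, -0.2253, 0.0000], ω = ẑ
J2: z=[-0.9659, 0.2588, 0.0000] o=[-0.0699, -0.2608, 0.0000] → [0.1831, 0.6833, -0.7482, -0.9659, 0.2588, 0.0000]
J3: z=[0.2306, 0.8606, 0.4540] o=[-0.6365, -0.4051, 0.5613] → [-0.3103, 0.1530, -0.1325, 0.2306, 0.8606, 0.4540]
J4: z=[0.2834, 0.3869, -0.8775] o=[-0.1514, -0.0403, 0.8789] → [0.4563, 0.1135, 0.1974, 0.2834, 0.3869, -0.8775]
V = J·q̇ = [-0.1756, -0.0519, -0.1055, -0.1301, -0.3079, 0.3218]

-0.1756 -0.0519 -0.1055 -0.1301 -0.3079 0.3218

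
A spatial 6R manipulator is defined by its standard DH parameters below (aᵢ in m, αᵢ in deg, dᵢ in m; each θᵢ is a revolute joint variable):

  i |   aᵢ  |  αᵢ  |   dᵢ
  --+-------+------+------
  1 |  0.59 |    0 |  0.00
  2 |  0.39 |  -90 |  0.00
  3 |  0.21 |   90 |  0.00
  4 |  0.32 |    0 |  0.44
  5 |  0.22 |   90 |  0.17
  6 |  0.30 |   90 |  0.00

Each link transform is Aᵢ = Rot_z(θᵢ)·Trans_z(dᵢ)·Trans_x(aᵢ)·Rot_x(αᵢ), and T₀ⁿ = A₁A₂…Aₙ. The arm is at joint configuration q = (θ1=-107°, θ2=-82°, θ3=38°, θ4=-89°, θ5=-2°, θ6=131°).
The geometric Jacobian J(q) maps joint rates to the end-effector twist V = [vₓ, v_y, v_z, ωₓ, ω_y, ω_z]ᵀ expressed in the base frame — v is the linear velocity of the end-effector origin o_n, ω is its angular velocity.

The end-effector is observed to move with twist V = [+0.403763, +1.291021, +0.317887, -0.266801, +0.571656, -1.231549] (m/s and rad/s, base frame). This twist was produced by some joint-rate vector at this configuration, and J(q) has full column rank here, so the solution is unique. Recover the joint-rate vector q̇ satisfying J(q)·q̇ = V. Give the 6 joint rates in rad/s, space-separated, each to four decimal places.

-0.5330 -0.6030 -0.5170 0.4420 -0.3000 -0.3370

o_n = [-1.1801, -0.0572, 0.5266]
J₁: ẑ×o_n = [0.0572, -1.1801, 0.0000], ω = ẑ
J2: z=[0.0000, 0.0000, 1.0000] o=[-0.1725, -0.5642, 0.0000] → [-0.5070, -1.0076, 0.0000, 0.0000, 0.0000, 1.0000]
J3: z=[-0.1564, -0.9877, 0.0000] o=[-0.5577, -0.5032, 0.0000] → [-0.5201, 0.0824, -0.6845, -0.1564, -0.9877, 0.0000]
J4: z=[-0.6081, 0.0963, 0.7880] o=[-0.7211, -0.4773, -0.1293] → [-0.2679, 0.0372, -0.2113, -0.6081, 0.0963, 0.7880]
J5: z=[-0.6081, 0.0963, 0.7880] o=[-0.9430, -0.1182, 0.2140] → [-0.0180, 0.0033, -0.0143, -0.6081, 0.0963, 0.7880]
J6: z=[0.7755, -0.1405, 0.6156] o=[-1.0090, 0.1149, 0.3503] → [0.0812, -0.2421, -0.1575, 0.7755, -0.1405, 0.6156]
q̇ = J⁺·V = [-0.5330, -0.6030, -0.5170, 0.4420, -0.3000, -0.3370]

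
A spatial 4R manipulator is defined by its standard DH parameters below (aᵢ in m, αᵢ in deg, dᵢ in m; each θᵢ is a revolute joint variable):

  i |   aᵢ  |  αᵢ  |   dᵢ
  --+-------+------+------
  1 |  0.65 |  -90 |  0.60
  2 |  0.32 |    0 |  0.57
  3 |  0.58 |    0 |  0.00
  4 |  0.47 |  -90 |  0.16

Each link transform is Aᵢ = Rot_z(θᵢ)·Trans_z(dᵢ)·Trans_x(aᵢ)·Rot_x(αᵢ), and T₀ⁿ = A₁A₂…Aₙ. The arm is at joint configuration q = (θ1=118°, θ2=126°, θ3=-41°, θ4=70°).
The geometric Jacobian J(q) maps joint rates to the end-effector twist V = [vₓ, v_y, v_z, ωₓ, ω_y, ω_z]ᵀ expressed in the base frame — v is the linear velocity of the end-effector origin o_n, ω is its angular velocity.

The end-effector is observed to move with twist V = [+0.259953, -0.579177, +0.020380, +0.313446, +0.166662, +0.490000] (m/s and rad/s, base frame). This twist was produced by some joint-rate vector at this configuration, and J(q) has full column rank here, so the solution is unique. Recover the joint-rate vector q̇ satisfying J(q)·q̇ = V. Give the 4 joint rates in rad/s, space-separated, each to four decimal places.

o_n = [-0.6852, -0.2663, -0.4353]
J₁: ẑ×o_n = [0.2663, -0.6852, 0.0000], ω = ẑ
J2: z=[-0.8829, -0.4695, 0.0000] o=[-0.3052, 0.5739, 0.6000] → [0.4860, -0.9141, 0.5635, -0.8829, -0.4695, 0.0000]
J3: z=[-0.8829, -0.4695, 0.0000] o=[-0.7201, 0.1402, 0.3411] → [0.3645, -0.6855, 0.3754, -0.8829, -0.4695, 0.0000]
J4: z=[-0.8829, -0.4695, 0.0000] o=[-0.7439, 0.1849, -0.2367] → [0.0933, -0.1754, 0.4260, -0.8829, -0.4695, 0.0000]
q̇ = J⁺·V = [0.4900, 0.9580, -0.7880, -0.5250]

0.4900 0.9580 -0.7880 -0.5250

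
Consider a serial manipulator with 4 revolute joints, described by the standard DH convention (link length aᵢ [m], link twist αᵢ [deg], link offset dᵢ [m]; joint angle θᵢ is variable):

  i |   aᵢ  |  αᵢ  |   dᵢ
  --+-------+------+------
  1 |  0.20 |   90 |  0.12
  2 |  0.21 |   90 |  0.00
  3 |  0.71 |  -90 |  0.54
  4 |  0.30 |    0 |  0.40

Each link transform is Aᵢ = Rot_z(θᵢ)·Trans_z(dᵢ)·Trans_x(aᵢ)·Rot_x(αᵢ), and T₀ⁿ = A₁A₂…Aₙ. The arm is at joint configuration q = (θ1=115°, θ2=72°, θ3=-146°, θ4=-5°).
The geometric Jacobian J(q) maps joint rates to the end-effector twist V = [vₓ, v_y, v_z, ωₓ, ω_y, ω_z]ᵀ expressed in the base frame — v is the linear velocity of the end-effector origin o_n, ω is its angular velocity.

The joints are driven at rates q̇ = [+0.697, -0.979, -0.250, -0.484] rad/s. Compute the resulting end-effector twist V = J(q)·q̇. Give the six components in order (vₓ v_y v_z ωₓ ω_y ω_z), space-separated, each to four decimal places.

o_n = [-1.0713, 0.1779, -0.4379]
J₁: ẑ×o_n = [-0.1779, -1.0713, 0.0000], ω = ẑ
J2: z=[0.9063, 0.4226, 0.0000] o=[-0.0845, 0.1813, 0.1200] → [-0.2358, 0.5057, 0.4140, 0.9063, 0.4226, 0.0000]
J3: z=[-0.4019, 0.8619, -0.3090] o=[-0.1119, 0.2401, 0.3197] → [-0.6723, -0.0081, 0.8519, -0.4019, 0.8619, -0.3090]
J4: z=[-0.8244, -0.1938, 0.5318] o=[-0.6120, 0.3729, -0.4070] → [0.1097, -0.2699, 0.0717, -0.8244, -0.1938, 0.5318]
V = J·q̇ = [0.2218, -1.1091, -0.6530, -0.3878, -0.5355, 0.5169]

0.2218 -1.1091 -0.6530 -0.3878 -0.5355 0.5169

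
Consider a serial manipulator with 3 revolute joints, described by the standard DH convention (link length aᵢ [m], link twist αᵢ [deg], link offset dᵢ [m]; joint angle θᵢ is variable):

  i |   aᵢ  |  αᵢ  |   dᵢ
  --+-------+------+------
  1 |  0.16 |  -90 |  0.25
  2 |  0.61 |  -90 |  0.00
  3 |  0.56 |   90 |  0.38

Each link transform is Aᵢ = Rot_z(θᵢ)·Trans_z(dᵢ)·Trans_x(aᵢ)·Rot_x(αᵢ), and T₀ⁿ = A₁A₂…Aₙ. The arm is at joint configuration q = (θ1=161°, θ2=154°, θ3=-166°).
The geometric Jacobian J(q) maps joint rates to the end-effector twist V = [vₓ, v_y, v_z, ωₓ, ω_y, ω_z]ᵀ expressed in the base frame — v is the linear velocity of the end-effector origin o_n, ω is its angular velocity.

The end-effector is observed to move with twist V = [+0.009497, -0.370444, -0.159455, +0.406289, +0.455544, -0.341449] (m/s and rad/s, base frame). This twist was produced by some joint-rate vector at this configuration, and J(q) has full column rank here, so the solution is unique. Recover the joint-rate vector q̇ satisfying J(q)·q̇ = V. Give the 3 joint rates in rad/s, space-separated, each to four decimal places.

-0.8250 -0.5630 0.5380

o_n = [0.0187, -0.1497, 0.5623]
J₁: ẑ×o_n = [0.1497, 0.0187, -0.0000], ω = ẑ
J2: z=[-0.3256, -0.9455, 0.0000] o=[-0.1513, 0.0521, 0.2500] → [-0.2953, 0.1017, 0.2265, -0.3256, -0.9455, 0.0000]
J3: z=[0.4145, -0.1427, 0.8988] o=[0.3671, -0.1264, -0.0174] → [-0.0618, -0.5534, -0.0594, 0.4145, -0.1427, 0.8988]
q̇ = J⁺·V = [-0.8250, -0.5630, 0.5380]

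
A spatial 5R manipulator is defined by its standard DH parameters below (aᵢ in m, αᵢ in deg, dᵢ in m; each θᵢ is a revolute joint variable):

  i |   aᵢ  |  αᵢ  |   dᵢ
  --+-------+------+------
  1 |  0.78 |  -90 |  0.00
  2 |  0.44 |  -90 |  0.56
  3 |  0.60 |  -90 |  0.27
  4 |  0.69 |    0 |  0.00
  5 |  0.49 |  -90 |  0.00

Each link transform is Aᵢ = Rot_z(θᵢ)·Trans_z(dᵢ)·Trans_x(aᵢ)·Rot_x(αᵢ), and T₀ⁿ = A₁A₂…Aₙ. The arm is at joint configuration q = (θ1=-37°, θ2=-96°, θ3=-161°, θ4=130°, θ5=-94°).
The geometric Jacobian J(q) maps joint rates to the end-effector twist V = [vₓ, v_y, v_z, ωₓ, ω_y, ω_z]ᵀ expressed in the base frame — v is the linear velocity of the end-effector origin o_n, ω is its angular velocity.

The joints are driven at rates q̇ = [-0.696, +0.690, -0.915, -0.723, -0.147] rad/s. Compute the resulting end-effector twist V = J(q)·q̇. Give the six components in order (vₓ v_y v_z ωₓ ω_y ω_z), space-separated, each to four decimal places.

o_n = [0.6411, 0.4435, -0.1395]
J₁: ẑ×o_n = [-0.4435, 0.6411, 0.0000], ω = ẑ
J2: z=[0.6018, 0.7986, 0.0000] o=[0.6229, -0.4694, 0.0000] → [-0.1114, 0.0839, 0.5349, 0.6018, 0.7986, 0.0000]
J3: z=[0.7943, -0.5985, 0.1045] o=[0.9232, 0.0055, 0.4376] → [0.2996, 0.4288, 0.1790, 0.7943, -0.5985, 0.1045]
J4: z=[0.5418, 0.7756, 0.3238] o=[1.3026, -0.0358, -0.0984] → [-0.1870, -0.1919, 0.7728, 0.5418, 0.7756, 0.3238]
J5: z=[0.5418, 0.7756, 0.3238] o=[0.7609, 0.1916, 0.2634] → [-0.3940, 0.1795, 0.2294, 0.5418, 0.7756, 0.3238]
V = J·q̇ = [0.1509, -0.6683, -0.3871, -0.7829, 0.4239, -1.0733]

0.1509 -0.6683 -0.3871 -0.7829 0.4239 -1.0733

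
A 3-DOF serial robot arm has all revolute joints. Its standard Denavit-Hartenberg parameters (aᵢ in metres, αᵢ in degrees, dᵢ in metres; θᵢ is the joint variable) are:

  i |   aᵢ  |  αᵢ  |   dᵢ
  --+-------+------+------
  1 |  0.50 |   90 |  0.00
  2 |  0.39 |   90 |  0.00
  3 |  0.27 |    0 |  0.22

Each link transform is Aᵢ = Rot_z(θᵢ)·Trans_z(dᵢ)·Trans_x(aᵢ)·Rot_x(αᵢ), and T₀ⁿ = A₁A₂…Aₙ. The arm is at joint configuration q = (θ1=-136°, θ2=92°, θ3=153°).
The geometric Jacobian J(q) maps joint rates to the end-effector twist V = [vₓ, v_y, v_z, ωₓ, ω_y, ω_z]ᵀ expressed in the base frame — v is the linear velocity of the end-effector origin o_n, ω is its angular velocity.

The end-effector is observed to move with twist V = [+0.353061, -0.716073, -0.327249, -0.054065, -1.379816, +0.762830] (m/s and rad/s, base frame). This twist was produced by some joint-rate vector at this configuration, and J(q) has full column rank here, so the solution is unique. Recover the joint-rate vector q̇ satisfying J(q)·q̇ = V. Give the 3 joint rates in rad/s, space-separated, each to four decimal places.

0.7280 -0.9550 0.9980

o_n = [-0.5992, -0.4083, 0.1570]
J₁: ẑ×o_n = [0.4083, -0.5992, 0.0000], ω = ẑ
J2: z=[-0.6947, 0.7193, 0.0000] o=[-0.3597, -0.3473, 0.0000] → [0.1129, 0.1091, 0.2147, -0.6947, 0.7193, 0.0000]
J3: z=[-0.7189, -0.6942, 0.0349] o=[-0.3499, -0.3379, 0.3898] → [0.1640, -0.1760, -0.1225, -0.7189, -0.6942, 0.0349]
q̇ = J⁺·V = [0.7280, -0.9550, 0.9980]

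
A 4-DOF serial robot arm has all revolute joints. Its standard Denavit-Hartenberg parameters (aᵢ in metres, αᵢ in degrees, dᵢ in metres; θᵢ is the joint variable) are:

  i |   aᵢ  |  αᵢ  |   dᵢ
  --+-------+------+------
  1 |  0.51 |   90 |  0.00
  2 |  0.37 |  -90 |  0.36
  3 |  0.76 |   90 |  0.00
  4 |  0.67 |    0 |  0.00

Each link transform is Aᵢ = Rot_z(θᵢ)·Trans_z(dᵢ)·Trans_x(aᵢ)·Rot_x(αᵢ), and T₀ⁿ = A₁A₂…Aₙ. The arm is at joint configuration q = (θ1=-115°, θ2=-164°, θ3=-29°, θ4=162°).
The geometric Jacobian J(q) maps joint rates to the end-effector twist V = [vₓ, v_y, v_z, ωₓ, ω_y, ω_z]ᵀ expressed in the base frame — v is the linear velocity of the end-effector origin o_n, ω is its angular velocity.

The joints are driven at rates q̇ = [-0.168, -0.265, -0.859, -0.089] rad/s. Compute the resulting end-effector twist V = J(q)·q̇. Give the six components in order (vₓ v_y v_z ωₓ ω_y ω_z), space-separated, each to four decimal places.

o_n = [-0.4259, 0.0793, -0.3306]
J₁: ẑ×o_n = [-0.0793, -0.4259, 0.0000], ω = ẑ
J2: z=[-0.9063, 0.4226, 0.0000] o=[-0.2155, -0.4622, 0.0000] → [-0.1397, -0.2996, -0.4018, -0.9063, 0.4226, 0.0000]
J3: z=[-0.1165, -0.2498, -0.9613] o=[-0.3915, 0.0123, -0.1020] → [0.1215, 0.0065, -0.0164, -0.1165, -0.2498, -0.9613]
J4: z=[-0.9896, -0.0527, 0.1336] o=[-0.4554, 0.7471, -0.2852] → [0.0916, -0.0410, 0.6624, -0.9896, -0.0527, 0.1336]
V = J·q̇ = [-0.0622, 0.1490, 0.0616, 0.4283, 0.1073, 0.6458]

-0.0622 0.1490 0.0616 0.4283 0.1073 0.6458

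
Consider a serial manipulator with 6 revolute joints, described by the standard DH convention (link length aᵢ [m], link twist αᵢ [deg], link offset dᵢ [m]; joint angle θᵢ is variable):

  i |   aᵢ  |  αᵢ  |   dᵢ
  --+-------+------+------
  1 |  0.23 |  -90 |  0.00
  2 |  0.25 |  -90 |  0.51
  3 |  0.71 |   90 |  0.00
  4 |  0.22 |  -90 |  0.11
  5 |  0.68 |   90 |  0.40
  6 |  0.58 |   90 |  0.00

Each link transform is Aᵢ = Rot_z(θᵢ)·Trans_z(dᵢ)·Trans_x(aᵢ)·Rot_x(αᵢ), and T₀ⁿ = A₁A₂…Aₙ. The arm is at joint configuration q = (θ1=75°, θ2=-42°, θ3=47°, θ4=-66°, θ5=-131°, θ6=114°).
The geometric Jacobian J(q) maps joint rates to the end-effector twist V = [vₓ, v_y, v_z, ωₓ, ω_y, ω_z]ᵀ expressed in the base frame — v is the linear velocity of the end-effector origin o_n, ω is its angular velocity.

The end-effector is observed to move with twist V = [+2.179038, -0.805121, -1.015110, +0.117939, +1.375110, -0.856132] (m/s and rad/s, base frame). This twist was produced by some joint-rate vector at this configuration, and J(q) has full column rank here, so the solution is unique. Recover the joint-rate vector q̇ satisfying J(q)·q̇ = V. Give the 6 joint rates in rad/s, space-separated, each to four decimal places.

o_n = [0.7431, 1.5920, 0.7540]
J₁: ẑ×o_n = [-1.5920, 0.7431, 0.0000], ω = ẑ
J2: z=[-0.9659, 0.2588, 0.0000] o=[0.0595, 0.2222, 0.0000] → [0.1952, 0.7283, -1.5001, -0.9659, 0.2588, 0.0000]
J3: z=[0.1732, 0.6463, -0.7431] o=[-0.3850, 0.5336, 0.1673] → [1.1658, -0.9399, -0.5458, 0.1732, 0.6463, -0.7431]
J4: z=[-0.5181, 0.7015, 0.4894] o=[0.2097, 0.7468, 0.4913] → [-0.2293, 0.3971, -0.8120, -0.5181, 0.7015, 0.4894]
J5: z=[0.8356, 0.5372, 0.1146] o=[0.1928, 0.7209, 0.7353] → [-0.0898, 0.0474, 0.4323, 0.8356, 0.5372, 0.1146]
J6: z=[0.2022, -0.1068, -0.9735] o=[0.1798, 1.5048, 0.6466] → [0.0735, -0.5700, 0.0778, 0.2022, -0.1068, -0.9735]
q̇ = J⁺·V = [-0.8670, 0.2730, 0.8160, 0.5370, 0.6890, -0.2830]

-0.8670 0.2730 0.8160 0.5370 0.6890 -0.2830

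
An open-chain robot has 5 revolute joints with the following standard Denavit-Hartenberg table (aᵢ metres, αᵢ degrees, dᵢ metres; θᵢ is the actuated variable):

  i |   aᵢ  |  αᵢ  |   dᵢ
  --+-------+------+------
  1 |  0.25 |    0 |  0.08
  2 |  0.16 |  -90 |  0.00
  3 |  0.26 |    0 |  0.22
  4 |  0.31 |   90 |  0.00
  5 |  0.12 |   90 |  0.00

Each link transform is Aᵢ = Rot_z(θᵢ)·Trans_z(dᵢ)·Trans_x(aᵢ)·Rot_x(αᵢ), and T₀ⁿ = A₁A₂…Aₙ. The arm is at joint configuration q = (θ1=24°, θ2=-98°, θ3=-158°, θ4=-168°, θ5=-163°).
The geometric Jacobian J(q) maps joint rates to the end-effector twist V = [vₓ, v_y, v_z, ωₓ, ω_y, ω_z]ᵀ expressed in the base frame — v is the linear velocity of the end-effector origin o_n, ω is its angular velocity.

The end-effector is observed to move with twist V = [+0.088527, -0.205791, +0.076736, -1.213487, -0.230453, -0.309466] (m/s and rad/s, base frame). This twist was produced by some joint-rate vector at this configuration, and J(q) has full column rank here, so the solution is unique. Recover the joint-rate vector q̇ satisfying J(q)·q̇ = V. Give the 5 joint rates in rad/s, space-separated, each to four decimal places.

o_n = [0.4284, 0.0750, 0.0682]
J₁: ẑ×o_n = [-0.0750, 0.4284, 0.0000], ω = ẑ
J2: z=[0.0000, 0.0000, 1.0000] o=[0.2284, 0.1017, 0.0800] → [0.0267, 0.2000, -0.0000, 0.0000, 0.0000, 1.0000]
J3: z=[0.9613, 0.2756, 0.0000] o=[0.2725, -0.0521, 0.0800] → [-0.0032, 0.0113, 0.0792, 0.9613, 0.2756, 0.0000]
J4: z=[0.9613, 0.2756, 0.0000] o=[0.4175, 0.2403, 0.1774] → [-0.0301, 0.1049, -0.1619, 0.9613, 0.2756, 0.0000]
J5: z=[0.1541, -0.5375, 0.8290] o=[0.4884, -0.0068, 0.0040] → [-0.1023, -0.0596, -0.0196, 0.1541, -0.5375, 0.8290]
q̇ = J⁺·V = [-0.4790, 0.3370, -0.5240, -0.7060, -0.2020]

-0.4790 0.3370 -0.5240 -0.7060 -0.2020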